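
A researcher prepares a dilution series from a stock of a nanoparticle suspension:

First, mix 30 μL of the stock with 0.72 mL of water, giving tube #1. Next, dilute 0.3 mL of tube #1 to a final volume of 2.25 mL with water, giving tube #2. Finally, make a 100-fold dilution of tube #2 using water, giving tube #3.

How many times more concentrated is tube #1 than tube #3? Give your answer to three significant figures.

Step 1: 30 μL + 0.72 mL = 750 μL total → factor 750/30 = 25
Step 2: 0.3 mL brought to 2.25 mL → factor 2.25/0.3 = 7.5
Step 3: 100-fold → factor 100
Dilution factor to tube #1 = 25; to tube #3 = 18750
[tube #1]/[tube #3] = (factor to tube #3)/(factor to tube #1) = 18750/25 = 750

750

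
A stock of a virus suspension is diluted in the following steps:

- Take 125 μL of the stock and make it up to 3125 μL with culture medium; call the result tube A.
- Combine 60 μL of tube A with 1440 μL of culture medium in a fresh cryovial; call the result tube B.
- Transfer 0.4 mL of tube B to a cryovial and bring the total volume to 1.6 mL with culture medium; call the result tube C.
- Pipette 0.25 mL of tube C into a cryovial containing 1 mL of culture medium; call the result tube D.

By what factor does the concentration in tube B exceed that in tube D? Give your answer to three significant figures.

20.0

Step 1: 125 μL brought to 3125 μL → factor 3125/125 = 25
Step 2: 60 μL + 1440 μL = 1500 μL total → factor 1500/60 = 25
Step 3: 0.4 mL brought to 1.6 mL → factor 1.6/0.4 = 4
Step 4: 0.25 mL + 1 mL = 1.25 mL total → factor 1.25/0.25 = 5
Dilution factor to tube B = 625; to tube D = 12500
[tube B]/[tube D] = (factor to tube D)/(factor to tube B) = 12500/625 = 20.0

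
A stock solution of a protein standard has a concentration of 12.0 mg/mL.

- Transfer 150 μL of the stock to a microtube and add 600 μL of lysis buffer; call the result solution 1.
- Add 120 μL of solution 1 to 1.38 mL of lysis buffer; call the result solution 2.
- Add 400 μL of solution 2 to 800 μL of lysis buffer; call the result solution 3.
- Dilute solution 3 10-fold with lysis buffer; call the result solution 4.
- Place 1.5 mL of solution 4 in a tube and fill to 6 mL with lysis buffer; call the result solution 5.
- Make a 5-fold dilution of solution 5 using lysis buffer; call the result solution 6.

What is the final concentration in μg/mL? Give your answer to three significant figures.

0.320 μg/mL

Step 1: 150 μL + 600 μL = 750 μL total → factor 750/150 = 5
Step 2: 120 μL + 1.38 mL = 1500 μL total → factor 1500/120 = 12.5
Step 3: 400 μL + 800 μL = 1200 μL total → factor 1200/400 = 3
Step 4: 10-fold → factor 10
Step 5: 1.5 mL brought to 6 mL → factor 6/1.5 = 4
Step 6: 5-fold → factor 5
Overall dilution factor = 5 × 12.5 × 3 × 10 × 4 × 5 = 37500
Final = 12.0 mg/mL / 37500 = 0.0003200 mg/mL = 0.320 μg/mL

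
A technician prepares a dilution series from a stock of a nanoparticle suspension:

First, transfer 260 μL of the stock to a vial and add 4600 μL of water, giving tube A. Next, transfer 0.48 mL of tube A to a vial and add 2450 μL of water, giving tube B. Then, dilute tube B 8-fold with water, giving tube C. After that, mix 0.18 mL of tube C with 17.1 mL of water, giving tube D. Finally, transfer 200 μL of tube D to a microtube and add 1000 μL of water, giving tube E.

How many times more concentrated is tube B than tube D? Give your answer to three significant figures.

Step 1: 260 μL + 4600 μL = 4860 μL total → factor 4860/260 = 18.692
Step 2: 0.48 mL + 2450 μL = 2.93 mL total → factor 2.93/0.48 = 6.1042
Step 3: 8-fold → factor 8
Step 4: 0.18 mL + 17.1 mL = 17.28 mL total → factor 17.28/0.18 = 96
Dilution factor to tube B = 114.1; to tube D = 87630
[tube B]/[tube D] = (factor to tube D)/(factor to tube B) = 87630/114.1 = 768

768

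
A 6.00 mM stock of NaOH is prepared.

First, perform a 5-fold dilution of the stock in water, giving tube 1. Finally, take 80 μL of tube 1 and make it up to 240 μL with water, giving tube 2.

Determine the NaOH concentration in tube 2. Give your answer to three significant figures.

0.400 mM

Step 1: 5-fold → factor 5
Step 2: 80 μL brought to 240 μL → factor 240/80 = 3
Overall dilution factor = 5 × 3 = 15
Final = 6.00 mM / 15 = 0.400 mM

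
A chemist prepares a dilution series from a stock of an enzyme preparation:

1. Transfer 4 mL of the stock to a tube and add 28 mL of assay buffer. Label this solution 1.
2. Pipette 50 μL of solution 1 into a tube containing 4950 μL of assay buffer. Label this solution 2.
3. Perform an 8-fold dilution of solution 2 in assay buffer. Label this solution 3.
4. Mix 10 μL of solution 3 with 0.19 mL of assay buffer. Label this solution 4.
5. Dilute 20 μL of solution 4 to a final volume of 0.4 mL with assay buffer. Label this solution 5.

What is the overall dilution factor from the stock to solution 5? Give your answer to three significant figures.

Step 1: 4 mL + 28 mL = 32 mL total → factor 32/4 = 8
Step 2: 50 μL + 4950 μL = 5000 μL total → factor 5000/50 = 100
Step 3: 8-fold → factor 8
Step 4: 10 μL + 0.19 mL = 200 μL total → factor 200/10 = 20
Step 5: 20 μL brought to 0.4 mL → factor 400/20 = 20
Overall dilution factor = 8 × 100 × 8 × 20 × 20 = 2.56 × 10^6

2.56 × 10^6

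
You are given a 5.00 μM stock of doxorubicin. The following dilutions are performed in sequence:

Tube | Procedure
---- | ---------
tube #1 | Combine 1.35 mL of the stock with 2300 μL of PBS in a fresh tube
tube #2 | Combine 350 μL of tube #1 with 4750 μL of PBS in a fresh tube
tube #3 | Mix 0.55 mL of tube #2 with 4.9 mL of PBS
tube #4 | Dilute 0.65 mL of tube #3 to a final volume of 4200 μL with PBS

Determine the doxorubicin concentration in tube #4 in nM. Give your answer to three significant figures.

1.98 nM

Step 1: 1.35 mL + 2300 μL = 3.65 mL total → factor 3.65/1.35 = 2.7037
Step 2: 350 μL + 4750 μL = 5100 μL total → factor 5100/350 = 14.571
Step 3: 0.55 mL + 4.9 mL = 5.45 mL total → factor 5.45/0.55 = 9.9091
Step 4: 0.65 mL brought to 4200 μL → factor 4.2/0.65 = 6.4615
Overall dilution factor = 2.7037 × 14.571 × 9.9091 × 6.4615 = 2522.5
Final = 5.00 μM / 2522.5 = 0.001982 μM = 1.98 nM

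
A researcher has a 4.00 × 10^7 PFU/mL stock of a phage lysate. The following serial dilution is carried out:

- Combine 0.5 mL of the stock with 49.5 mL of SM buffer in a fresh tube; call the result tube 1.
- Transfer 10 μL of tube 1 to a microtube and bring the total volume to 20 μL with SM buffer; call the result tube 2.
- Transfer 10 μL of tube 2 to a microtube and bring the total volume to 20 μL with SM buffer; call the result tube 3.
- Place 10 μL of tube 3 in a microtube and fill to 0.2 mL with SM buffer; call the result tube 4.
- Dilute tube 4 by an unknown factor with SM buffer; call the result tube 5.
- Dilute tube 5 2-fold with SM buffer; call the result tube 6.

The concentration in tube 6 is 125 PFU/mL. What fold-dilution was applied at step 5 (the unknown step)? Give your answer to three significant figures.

Step 1: 0.5 mL + 49.5 mL = 50 mL total → factor 50/0.5 = 100
Step 2: 10 μL brought to 20 μL → factor 20/10 = 2
Step 3: 10 μL brought to 20 μL → factor 20/10 = 2
Step 4: 10 μL brought to 0.2 mL → factor 200/10 = 20
Step 5: unknown factor x
Step 6: 2-fold → factor 2
Product of known-step factors = 16000
Overall factor = 4.00 × 10^7 PFU/mL / (125 PFU/mL) = 3.2 × 10^5
x = 3.2 × 10^5 / 16000 = 20.0

20.0-fold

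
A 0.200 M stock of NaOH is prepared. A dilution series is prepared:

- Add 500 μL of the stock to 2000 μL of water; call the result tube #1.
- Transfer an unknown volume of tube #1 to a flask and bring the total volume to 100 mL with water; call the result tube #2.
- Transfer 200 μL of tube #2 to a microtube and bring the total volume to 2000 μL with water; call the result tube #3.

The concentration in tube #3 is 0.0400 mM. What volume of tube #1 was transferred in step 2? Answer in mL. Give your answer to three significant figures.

Step 1: 500 μL + 2000 μL = 2500 μL total → factor 2500/500 = 5
Step 2: v brought to 100 mL → factor = 100 mL/v
Step 3: 200 μL brought to 2000 μL → factor 2000/200 = 10
Product of known-step factors = 50
Overall factor = 0.200 M / (0.0400 mM) = 5000
Step-2 factor = 5000 / 50 = 100
v = 100 mL / 100 = 1.00 mL

1.00 mL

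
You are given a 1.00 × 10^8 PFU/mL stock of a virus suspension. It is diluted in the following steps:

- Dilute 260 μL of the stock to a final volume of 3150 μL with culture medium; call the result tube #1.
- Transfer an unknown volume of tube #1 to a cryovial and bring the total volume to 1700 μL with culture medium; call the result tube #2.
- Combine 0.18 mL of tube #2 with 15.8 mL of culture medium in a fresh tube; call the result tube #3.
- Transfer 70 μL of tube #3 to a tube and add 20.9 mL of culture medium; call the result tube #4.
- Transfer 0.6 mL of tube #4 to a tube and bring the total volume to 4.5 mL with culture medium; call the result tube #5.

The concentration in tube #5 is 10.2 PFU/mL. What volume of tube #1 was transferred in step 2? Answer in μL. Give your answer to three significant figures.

419 μL

Step 1: 260 μL brought to 3150 μL → factor 3150/260 = 12.115
Step 2: v brought to 1700 μL → factor = 1700 μL/v
Step 3: 0.18 mL + 15.8 mL = 15.98 mL total → factor 15.98/0.18 = 88.778
Step 4: 70 μL + 20.9 mL = 20970 μL total → factor 20970/70 = 299.57
Step 5: 0.6 mL brought to 4.5 mL → factor 4.5/0.6 = 7.5
Product of known-step factors = 2.4166 × 10^6
Overall factor = 1.00 × 10^8 PFU/mL / (10.2 PFU/mL) = 9.8039 × 10^6
Step-2 factor = 9.8039 × 10^6 / 2.4166 × 10^6 = 4.0569
v = 1700 μL / 4.0569 = 419 μL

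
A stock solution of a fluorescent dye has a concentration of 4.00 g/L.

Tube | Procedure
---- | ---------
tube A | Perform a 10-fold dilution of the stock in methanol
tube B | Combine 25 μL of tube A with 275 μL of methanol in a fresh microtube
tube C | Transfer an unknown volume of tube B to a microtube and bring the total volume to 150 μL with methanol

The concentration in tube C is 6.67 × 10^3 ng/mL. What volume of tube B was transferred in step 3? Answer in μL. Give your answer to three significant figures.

Step 1: 10-fold → factor 10
Step 2: 25 μL + 275 μL = 300 μL total → factor 300/25 = 12
Step 3: v brought to 150 μL → factor = 150 μL/v
Product of known-step factors = 120
Overall factor = 4.00 g/L / (6.67 × 10^3 ng/mL) = 599.7
Step-3 factor = 599.7 / 120 = 4.9975
v = 150 μL / 4.9975 = 30.0 μL

30.0 μL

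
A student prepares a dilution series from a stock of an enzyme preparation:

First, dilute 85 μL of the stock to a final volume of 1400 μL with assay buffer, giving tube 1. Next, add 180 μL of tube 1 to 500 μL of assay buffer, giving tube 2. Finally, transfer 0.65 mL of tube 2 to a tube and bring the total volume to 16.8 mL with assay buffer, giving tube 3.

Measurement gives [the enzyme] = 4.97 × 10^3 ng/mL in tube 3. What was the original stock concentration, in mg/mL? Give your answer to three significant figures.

Step 1: 85 μL brought to 1400 μL → factor 1400/85 = 16.471
Step 2: 180 μL + 500 μL = 680 μL total → factor 680/180 = 3.7778
Step 3: 0.65 mL brought to 16.8 mL → factor 16.8/0.65 = 25.846
Overall dilution factor = 16.471 × 3.7778 × 25.846 = 1608.2
Stock = 4.97 × 10^3 ng/mL × 1608.2 = 7.993 × 10^6 ng/mL = 7.99 mg/mL

7.99 mg/mL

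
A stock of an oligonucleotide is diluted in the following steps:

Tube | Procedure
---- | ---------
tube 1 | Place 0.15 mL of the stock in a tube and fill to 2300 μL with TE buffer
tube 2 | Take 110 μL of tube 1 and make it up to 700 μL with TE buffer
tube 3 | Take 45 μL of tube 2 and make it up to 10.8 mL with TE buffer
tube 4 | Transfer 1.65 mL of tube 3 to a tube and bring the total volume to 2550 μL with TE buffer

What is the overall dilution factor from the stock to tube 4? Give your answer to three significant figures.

3.62 × 10^4

Step 1: 0.15 mL brought to 2300 μL → factor 2.3/0.15 = 15.333
Step 2: 110 μL brought to 700 μL → factor 700/110 = 6.3636
Step 3: 45 μL brought to 10.8 mL → factor 10800/45 = 240
Step 4: 1.65 mL brought to 2550 μL → factor 2.55/1.65 = 1.5455
Overall dilution factor = 15.333 × 6.3636 × 240 × 1.5455 = 36192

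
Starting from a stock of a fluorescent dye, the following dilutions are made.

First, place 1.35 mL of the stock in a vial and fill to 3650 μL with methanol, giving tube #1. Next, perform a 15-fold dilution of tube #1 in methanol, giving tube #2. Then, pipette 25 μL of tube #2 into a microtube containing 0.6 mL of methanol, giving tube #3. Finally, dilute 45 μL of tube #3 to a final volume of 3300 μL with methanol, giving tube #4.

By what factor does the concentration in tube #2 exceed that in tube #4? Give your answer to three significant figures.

Step 1: 1.35 mL brought to 3650 μL → factor 3.65/1.35 = 2.7037
Step 2: 15-fold → factor 15
Step 3: 25 μL + 0.6 mL = 625 μL total → factor 625/25 = 25
Step 4: 45 μL brought to 3300 μL → factor 3300/45 = 73.333
Dilution factor to tube #2 = 40.556; to tube #4 = 74352
[tube #2]/[tube #4] = (factor to tube #4)/(factor to tube #2) = 74352/40.556 = 1.83 × 10^3

1.83 × 10^3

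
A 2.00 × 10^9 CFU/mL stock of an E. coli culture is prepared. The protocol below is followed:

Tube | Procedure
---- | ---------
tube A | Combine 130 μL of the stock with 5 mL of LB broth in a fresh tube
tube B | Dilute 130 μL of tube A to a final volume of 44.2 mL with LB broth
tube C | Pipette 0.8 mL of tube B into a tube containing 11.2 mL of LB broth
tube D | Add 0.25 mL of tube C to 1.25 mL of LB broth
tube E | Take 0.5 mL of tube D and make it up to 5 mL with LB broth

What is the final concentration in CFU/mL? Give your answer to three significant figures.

Step 1: 130 μL + 5 mL = 5130 μL total → factor 5130/130 = 39.462
Step 2: 130 μL brought to 44.2 mL → factor 44200/130 = 340
Step 3: 0.8 mL + 11.2 mL = 12 mL total → factor 12/0.8 = 15
Step 4: 0.25 mL + 1.25 mL = 1.5 mL total → factor 1.5/0.25 = 6
Step 5: 0.5 mL brought to 5 mL → factor 5/0.5 = 10
Overall dilution factor = 39.462 × 340 × 15 × 6 × 10 = 1.2075 × 10^7
Final = 2.00 × 10^9 CFU/mL / 1.2075 × 10^7 = 166 CFU/mL

166 CFU/mL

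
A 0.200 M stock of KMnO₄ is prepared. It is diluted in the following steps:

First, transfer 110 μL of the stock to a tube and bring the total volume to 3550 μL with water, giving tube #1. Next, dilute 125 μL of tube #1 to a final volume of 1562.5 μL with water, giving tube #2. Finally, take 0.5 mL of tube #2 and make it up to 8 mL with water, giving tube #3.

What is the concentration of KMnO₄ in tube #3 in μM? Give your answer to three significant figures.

Step 1: 110 μL brought to 3550 μL → factor 3550/110 = 32.273
Step 2: 125 μL brought to 1562.5 μL → factor 1562.5/125 = 12.5
Step 3: 0.5 mL brought to 8 mL → factor 8/0.5 = 16
Overall dilution factor = 32.273 × 12.5 × 16 = 6454.5
Final = 0.200 M / 6454.5 = 3.099 × 10^-5 M = 31.0 μM

31.0 μM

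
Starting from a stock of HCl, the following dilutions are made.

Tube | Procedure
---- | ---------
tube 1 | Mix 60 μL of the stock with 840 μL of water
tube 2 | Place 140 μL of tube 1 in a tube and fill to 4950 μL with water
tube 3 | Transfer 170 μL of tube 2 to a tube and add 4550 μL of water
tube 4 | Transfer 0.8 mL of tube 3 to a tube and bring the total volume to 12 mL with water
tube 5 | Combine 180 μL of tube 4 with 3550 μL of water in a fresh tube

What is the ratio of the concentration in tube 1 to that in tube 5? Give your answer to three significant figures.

3.05 × 10^5

Step 1: 60 μL + 840 μL = 900 μL total → factor 900/60 = 15
Step 2: 140 μL brought to 4950 μL → factor 4950/140 = 35.357
Step 3: 170 μL + 4550 μL = 4720 μL total → factor 4720/170 = 27.765
Step 4: 0.8 mL brought to 12 mL → factor 12/0.8 = 15
Step 5: 180 μL + 3550 μL = 3730 μL total → factor 3730/180 = 20.722
Dilution factor to tube 1 = 15; to tube 5 = 4.5771 × 10^6
[tube 1]/[tube 5] = (factor to tube 5)/(factor to tube 1) = 4.5771 × 10^6/15 = 3.05 × 10^5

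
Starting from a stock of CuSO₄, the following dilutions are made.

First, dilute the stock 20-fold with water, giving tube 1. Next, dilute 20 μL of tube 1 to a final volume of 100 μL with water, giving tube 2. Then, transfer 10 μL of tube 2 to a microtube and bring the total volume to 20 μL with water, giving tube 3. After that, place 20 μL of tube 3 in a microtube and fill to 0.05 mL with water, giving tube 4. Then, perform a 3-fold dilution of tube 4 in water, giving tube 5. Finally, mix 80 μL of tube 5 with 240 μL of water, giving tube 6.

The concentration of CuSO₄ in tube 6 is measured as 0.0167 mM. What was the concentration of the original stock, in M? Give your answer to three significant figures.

0.100 M

Step 1: 20-fold → factor 20
Step 2: 20 μL brought to 100 μL → factor 100/20 = 5
Step 3: 10 μL brought to 20 μL → factor 20/10 = 2
Step 4: 20 μL brought to 0.05 mL → factor 50/20 = 2.5
Step 5: 3-fold → factor 3
Step 6: 80 μL + 240 μL = 320 μL total → factor 320/80 = 4
Overall dilution factor = 20 × 5 × 2 × 2.5 × 3 × 4 = 6000
Stock = 0.0167 mM × 6000 = 100.2 mM = 0.100 M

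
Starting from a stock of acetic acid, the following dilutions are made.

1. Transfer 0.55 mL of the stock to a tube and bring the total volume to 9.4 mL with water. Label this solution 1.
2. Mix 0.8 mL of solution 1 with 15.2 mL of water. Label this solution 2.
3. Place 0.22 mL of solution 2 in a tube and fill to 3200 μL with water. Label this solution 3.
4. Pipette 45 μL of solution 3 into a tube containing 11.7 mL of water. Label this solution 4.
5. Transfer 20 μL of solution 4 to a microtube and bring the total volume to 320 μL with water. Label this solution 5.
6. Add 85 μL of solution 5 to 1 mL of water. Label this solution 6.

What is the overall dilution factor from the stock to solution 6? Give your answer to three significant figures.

2.65 × 10^8

Step 1: 0.55 mL brought to 9.4 mL → factor 9.4/0.55 = 17.091
Step 2: 0.8 mL + 15.2 mL = 16 mL total → factor 16/0.8 = 20
Step 3: 0.22 mL brought to 3200 μL → factor 3.2/0.22 = 14.545
Step 4: 45 μL + 11.7 mL = 11745 μL total → factor 11745/45 = 261
Step 5: 20 μL brought to 320 μL → factor 320/20 = 16
Step 6: 85 μL + 1 mL = 1085 μL total → factor 1085/85 = 12.765
Overall dilution factor = 17.091 × 20 × 14.545 × 261 × 16 × 12.765 = 2.6503 × 10^8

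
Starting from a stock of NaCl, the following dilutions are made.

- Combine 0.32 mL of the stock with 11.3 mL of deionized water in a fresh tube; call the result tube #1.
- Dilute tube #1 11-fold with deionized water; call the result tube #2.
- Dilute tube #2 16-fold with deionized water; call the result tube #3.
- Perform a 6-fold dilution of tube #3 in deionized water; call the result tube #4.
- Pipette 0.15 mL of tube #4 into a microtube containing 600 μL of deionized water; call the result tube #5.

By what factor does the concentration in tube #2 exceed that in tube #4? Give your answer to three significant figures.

Step 1: 0.32 mL + 11.3 mL = 11.62 mL total → factor 11.62/0.32 = 36.312
Step 2: 11-fold → factor 11
Step 3: 16-fold → factor 16
Step 4: 6-fold → factor 6
Dilution factor to tube #2 = 399.44; to tube #4 = 38346
[tube #2]/[tube #4] = (factor to tube #4)/(factor to tube #2) = 38346/399.44 = 96.0

96.0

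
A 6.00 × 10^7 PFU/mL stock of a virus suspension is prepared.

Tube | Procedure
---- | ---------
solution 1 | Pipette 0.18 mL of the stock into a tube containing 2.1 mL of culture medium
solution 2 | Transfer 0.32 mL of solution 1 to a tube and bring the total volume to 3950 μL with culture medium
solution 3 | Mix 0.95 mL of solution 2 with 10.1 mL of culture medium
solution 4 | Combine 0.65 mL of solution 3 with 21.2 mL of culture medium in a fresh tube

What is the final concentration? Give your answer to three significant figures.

981 PFU/mL

Step 1: 0.18 mL + 2.1 mL = 2.28 mL total → factor 2.28/0.18 = 12.667
Step 2: 0.32 mL brought to 3950 μL → factor 3.95/0.32 = 12.344
Step 3: 0.95 mL + 10.1 mL = 11.05 mL total → factor 11.05/0.95 = 11.632
Step 4: 0.65 mL + 21.2 mL = 21.85 mL total → factor 21.85/0.65 = 33.615
Overall dilution factor = 12.667 × 12.344 × 11.632 × 33.615 = 61134
Final = 6.00 × 10^7 PFU/mL / 61134 = 981 PFU/mL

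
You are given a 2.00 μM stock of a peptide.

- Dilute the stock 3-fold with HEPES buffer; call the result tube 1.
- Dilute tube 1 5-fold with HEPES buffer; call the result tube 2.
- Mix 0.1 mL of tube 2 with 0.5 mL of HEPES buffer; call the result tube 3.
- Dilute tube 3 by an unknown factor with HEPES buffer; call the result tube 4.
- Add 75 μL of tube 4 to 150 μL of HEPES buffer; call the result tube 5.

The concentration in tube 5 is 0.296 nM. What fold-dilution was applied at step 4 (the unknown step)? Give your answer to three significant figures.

Step 1: 3-fold → factor 3
Step 2: 5-fold → factor 5
Step 3: 0.1 mL + 0.5 mL = 0.6 mL total → factor 0.6/0.1 = 6
Step 4: unknown factor x
Step 5: 75 μL + 150 μL = 225 μL total → factor 225/75 = 3
Product of known-step factors = 270
Overall factor = 2.00 μM / (0.296 nM) = 6756.8
x = 6756.8 / 270 = 25.0

25.0-fold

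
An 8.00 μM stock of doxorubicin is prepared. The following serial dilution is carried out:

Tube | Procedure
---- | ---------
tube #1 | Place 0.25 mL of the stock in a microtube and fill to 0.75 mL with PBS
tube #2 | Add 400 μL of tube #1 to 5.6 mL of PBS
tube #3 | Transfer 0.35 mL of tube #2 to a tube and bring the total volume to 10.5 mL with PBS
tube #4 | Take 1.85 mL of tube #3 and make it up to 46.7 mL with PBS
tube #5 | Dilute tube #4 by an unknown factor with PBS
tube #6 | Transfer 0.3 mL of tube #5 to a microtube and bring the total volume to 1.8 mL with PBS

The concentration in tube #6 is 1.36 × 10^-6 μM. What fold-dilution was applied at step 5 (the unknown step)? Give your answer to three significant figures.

Step 1: 0.25 mL brought to 0.75 mL → factor 0.75/0.25 = 3
Step 2: 400 μL + 5.6 mL = 6000 μL total → factor 6000/400 = 15
Step 3: 0.35 mL brought to 10.5 mL → factor 10.5/0.35 = 30
Step 4: 1.85 mL brought to 46.7 mL → factor 46.7/1.85 = 25.243
Step 5: unknown factor x
Step 6: 0.3 mL brought to 1.8 mL → factor 1.8/0.3 = 6
Product of known-step factors = 2.0447 × 10^5
Overall factor = 8.00 μM / (1.36 × 10^-6 μM) = 5.8824 × 10^6
x = 5.8824 × 10^6 / 2.0447 × 10^5 = 28.8

28.8-fold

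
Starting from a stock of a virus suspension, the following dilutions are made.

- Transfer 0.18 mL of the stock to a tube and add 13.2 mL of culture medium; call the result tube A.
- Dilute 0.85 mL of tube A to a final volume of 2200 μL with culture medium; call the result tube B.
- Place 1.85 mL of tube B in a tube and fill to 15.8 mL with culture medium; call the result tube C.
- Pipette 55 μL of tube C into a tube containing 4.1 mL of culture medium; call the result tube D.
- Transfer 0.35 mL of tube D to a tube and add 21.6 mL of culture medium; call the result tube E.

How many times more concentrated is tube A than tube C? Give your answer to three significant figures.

Step 1: 0.18 mL + 13.2 mL = 13.38 mL total → factor 13.38/0.18 = 74.333
Step 2: 0.85 mL brought to 2200 μL → factor 2.2/0.85 = 2.5882
Step 3: 1.85 mL brought to 15.8 mL → factor 15.8/1.85 = 8.5405
Dilution factor to tube A = 74.333; to tube C = 1643.1
[tube A]/[tube C] = (factor to tube C)/(factor to tube A) = 1643.1/74.333 = 22.1

22.1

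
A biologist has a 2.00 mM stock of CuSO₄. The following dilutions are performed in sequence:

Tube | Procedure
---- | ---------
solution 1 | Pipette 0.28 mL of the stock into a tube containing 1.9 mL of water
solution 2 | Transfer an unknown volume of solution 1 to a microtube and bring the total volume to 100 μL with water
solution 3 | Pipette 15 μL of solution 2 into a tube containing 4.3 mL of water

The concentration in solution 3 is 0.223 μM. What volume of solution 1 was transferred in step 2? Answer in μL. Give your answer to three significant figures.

25.0 μL

Step 1: 0.28 mL + 1.9 mL = 2.18 mL total → factor 2.18/0.28 = 7.7857
Step 2: v brought to 100 μL → factor = 100 μL/v
Step 3: 15 μL + 4.3 mL = 4315 μL total → factor 4315/15 = 287.67
Product of known-step factors = 2239.7
Overall factor = 2.00 mM / (0.223 μM) = 8968.6
Step-2 factor = 8968.6 / 2239.7 = 4.0044
v = 100 μL / 4.0044 = 25.0 μL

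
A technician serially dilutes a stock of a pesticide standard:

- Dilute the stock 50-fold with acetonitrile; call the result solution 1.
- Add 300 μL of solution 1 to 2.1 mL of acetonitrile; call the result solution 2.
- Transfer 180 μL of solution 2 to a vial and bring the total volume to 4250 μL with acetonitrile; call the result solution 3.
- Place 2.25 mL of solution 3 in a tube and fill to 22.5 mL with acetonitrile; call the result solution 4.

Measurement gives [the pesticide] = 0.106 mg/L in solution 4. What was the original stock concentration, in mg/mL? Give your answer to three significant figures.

Step 1: 50-fold → factor 50
Step 2: 300 μL + 2.1 mL = 2400 μL total → factor 2400/300 = 8
Step 3: 180 μL brought to 4250 μL → factor 4250/180 = 23.611
Step 4: 2.25 mL brought to 22.5 mL → factor 22.5/2.25 = 10
Overall dilution factor = 50 × 8 × 23.611 × 10 = 94444
Stock = 0.106 mg/L × 94444 = 1.001 × 10^4 mg/L = 10.0 mg/mL

10.0 mg/mL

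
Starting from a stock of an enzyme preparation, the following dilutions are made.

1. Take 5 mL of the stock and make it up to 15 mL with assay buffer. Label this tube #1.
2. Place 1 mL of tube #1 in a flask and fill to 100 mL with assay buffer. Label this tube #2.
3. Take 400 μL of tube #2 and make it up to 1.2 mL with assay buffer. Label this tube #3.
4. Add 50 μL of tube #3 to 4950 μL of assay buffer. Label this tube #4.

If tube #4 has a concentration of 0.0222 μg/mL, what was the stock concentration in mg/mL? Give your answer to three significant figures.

2.00 mg/mL

Step 1: 5 mL brought to 15 mL → factor 15/5 = 3
Step 2: 1 mL brought to 100 mL → factor 100/1 = 100
Step 3: 400 μL brought to 1.2 mL → factor 1200/400 = 3
Step 4: 50 μL + 4950 μL = 5000 μL total → factor 5000/50 = 100
Overall dilution factor = 3 × 100 × 3 × 100 = 90000
Stock = 0.0222 μg/mL × 90000 = 1998 μg/mL = 2.00 mg/mL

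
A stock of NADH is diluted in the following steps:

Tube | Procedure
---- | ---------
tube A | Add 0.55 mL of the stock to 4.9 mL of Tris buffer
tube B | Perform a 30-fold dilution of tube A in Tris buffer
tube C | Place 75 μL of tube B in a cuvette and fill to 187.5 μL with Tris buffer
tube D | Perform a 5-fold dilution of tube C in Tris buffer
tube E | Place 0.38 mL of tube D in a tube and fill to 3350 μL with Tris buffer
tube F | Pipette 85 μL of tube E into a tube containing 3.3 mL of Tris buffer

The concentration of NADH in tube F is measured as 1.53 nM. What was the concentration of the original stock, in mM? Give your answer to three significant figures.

2.00 mM

Step 1: 0.55 mL + 4.9 mL = 5.45 mL total → factor 5.45/0.55 = 9.9091
Step 2: 30-fold → factor 30
Step 3: 75 μL brought to 187.5 μL → factor 187.5/75 = 2.5
Step 4: 5-fold → factor 5
Step 5: 0.38 mL brought to 3350 μL → factor 3.35/0.38 = 8.8158
Step 6: 85 μL + 3.3 mL = 3385 μL total → factor 3385/85 = 39.824
Overall dilution factor = 9.9091 × 30 × 2.5 × 5 × 8.8158 × 39.824 = 1.3046 × 10^6
Stock = 1.53 nM × 1.3046 × 10^6 = 1.996 × 10^6 nM = 2.00 mM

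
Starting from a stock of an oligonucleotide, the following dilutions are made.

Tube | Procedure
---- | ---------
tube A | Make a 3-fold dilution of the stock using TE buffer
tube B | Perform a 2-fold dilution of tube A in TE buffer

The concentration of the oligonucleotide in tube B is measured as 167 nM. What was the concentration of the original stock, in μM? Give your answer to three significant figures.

Step 1: 3-fold → factor 3
Step 2: 2-fold → factor 2
Overall dilution factor = 3 × 2 = 6
Stock = 167 nM × 6 = 1002 nM = 1.00 μM

1.00 μM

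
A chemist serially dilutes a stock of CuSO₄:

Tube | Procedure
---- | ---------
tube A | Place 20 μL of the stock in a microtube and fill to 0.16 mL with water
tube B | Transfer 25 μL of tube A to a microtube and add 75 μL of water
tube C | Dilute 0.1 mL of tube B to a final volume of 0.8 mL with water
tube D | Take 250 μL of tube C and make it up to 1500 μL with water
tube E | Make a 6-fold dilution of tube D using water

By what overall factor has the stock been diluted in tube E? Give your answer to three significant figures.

9.22 × 10^3

Step 1: 20 μL brought to 0.16 mL → factor 160/20 = 8
Step 2: 25 μL + 75 μL = 100 μL total → factor 100/25 = 4
Step 3: 0.1 mL brought to 0.8 mL → factor 0.8/0.1 = 8
Step 4: 250 μL brought to 1500 μL → factor 1500/250 = 6
Step 5: 6-fold → factor 6
Overall dilution factor = 8 × 4 × 8 × 6 × 6 = 9216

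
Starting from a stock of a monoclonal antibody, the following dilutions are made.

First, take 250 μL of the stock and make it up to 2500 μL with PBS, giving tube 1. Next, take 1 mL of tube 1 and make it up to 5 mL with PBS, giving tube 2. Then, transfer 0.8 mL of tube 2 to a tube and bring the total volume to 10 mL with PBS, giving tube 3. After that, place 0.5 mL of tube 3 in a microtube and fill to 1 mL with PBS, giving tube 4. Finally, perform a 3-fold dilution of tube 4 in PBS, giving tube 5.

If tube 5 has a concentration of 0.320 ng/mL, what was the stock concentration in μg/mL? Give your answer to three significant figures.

1.20 μg/mL

Step 1: 250 μL brought to 2500 μL → factor 2500/250 = 10
Step 2: 1 mL brought to 5 mL → factor 5/1 = 5
Step 3: 0.8 mL brought to 10 mL → factor 10/0.8 = 12.5
Step 4: 0.5 mL brought to 1 mL → factor 1/0.5 = 2
Step 5: 3-fold → factor 3
Overall dilution factor = 10 × 5 × 12.5 × 2 × 3 = 3750
Stock = 0.320 ng/mL × 3750 = 1200 ng/mL = 1.20 μg/mL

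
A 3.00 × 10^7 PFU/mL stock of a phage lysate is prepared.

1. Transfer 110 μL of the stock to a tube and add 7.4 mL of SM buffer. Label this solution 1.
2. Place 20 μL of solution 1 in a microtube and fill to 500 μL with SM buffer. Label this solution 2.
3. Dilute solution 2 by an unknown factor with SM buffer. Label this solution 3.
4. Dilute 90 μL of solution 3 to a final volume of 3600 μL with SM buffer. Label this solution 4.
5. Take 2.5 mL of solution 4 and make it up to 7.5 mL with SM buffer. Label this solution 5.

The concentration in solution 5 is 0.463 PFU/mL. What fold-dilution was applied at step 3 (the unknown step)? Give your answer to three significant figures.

Step 1: 110 μL + 7.4 mL = 7510 μL total → factor 7510/110 = 68.273
Step 2: 20 μL brought to 500 μL → factor 500/20 = 25
Step 3: unknown factor x
Step 4: 90 μL brought to 3600 μL → factor 3600/90 = 40
Step 5: 2.5 mL brought to 7.5 mL → factor 7.5/2.5 = 3
Product of known-step factors = 2.0482 × 10^5
Overall factor = 3.00 × 10^7 PFU/mL / (0.463 PFU/mL) = 6.4795 × 10^7
x = 6.4795 × 10^7 / 2.0482 × 10^5 = 316

316-fold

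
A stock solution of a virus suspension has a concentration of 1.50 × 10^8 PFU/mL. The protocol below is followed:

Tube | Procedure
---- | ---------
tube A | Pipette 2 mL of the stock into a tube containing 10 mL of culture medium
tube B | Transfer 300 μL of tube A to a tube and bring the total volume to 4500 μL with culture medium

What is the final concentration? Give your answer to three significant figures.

Step 1: 2 mL + 10 mL = 12 mL total → factor 12/2 = 6
Step 2: 300 μL brought to 4500 μL → factor 4500/300 = 15
Overall dilution factor = 6 × 15 = 90
Final = 1.50 × 10^8 PFU/mL / 90 = 1.67 × 10^6 PFU/mL

1.67 × 10^6 PFU/mL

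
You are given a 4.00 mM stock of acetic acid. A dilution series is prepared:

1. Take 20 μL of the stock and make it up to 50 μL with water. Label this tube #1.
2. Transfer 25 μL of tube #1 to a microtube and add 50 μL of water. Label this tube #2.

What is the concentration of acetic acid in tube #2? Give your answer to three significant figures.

Step 1: 20 μL brought to 50 μL → factor 50/20 = 2.5
Step 2: 25 μL + 50 μL = 75 μL total → factor 75/25 = 3
Overall dilution factor = 2.5 × 3 = 7.5
Final = 4.00 mM / 7.5 = 0.533 mM

0.533 mM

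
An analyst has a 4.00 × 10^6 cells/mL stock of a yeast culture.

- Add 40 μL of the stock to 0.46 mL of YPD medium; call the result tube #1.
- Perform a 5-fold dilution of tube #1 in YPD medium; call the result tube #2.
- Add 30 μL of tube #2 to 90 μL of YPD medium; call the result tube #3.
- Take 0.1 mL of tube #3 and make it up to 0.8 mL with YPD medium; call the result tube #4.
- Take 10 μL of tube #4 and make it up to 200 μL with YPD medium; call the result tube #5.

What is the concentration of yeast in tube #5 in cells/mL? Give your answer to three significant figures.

100 cells/mL

Step 1: 40 μL + 0.46 mL = 500 μL total → factor 500/40 = 12.5
Step 2: 5-fold → factor 5
Step 3: 30 μL + 90 μL = 120 μL total → factor 120/30 = 4
Step 4: 0.1 mL brought to 0.8 mL → factor 0.8/0.1 = 8
Step 5: 10 μL brought to 200 μL → factor 200/10 = 20
Overall dilution factor = 12.5 × 5 × 4 × 8 × 20 = 40000
Final = 4.00 × 10^6 cells/mL / 40000 = 100 cells/mL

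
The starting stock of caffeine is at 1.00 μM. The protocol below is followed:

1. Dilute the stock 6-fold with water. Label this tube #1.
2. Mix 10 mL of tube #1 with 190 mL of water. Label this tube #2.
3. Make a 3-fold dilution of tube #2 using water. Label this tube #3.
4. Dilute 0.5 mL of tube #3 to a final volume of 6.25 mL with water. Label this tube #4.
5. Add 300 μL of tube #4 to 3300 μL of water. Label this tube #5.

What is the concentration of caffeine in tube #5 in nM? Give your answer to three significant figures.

0.0185 nM

Step 1: 6-fold → factor 6
Step 2: 10 mL + 190 mL = 200 mL total → factor 200/10 = 20
Step 3: 3-fold → factor 3
Step 4: 0.5 mL brought to 6.25 mL → factor 6.25/0.5 = 12.5
Step 5: 300 μL + 3300 μL = 3600 μL total → factor 3600/300 = 12
Overall dilution factor = 6 × 20 × 3 × 12.5 × 12 = 54000
Final = 1.00 μM / 54000 = 1.852 × 10^-5 μM = 0.0185 nM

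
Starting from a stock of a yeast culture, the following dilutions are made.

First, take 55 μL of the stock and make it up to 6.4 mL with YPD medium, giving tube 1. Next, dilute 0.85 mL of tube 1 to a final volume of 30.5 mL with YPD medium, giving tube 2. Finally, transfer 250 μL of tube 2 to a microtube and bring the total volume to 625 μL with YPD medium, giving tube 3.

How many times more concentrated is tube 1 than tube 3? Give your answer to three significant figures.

Step 1: 55 μL brought to 6.4 mL → factor 6400/55 = 116.36
Step 2: 0.85 mL brought to 30.5 mL → factor 30.5/0.85 = 35.882
Step 3: 250 μL brought to 625 μL → factor 625/250 = 2.5
Dilution factor to tube 1 = 116.36; to tube 3 = 10439
[tube 1]/[tube 3] = (factor to tube 3)/(factor to tube 1) = 10439/116.36 = 89.7

89.7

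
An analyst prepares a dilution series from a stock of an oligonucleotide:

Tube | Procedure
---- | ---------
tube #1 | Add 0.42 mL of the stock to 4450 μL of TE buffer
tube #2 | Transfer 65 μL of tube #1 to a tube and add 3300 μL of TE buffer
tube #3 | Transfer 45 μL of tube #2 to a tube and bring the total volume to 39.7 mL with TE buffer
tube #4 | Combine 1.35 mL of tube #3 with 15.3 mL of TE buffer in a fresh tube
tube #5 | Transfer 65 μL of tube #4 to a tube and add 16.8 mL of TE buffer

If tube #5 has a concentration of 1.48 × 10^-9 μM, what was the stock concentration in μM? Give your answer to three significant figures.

2.51 μM

Step 1: 0.42 mL + 4450 μL = 4.87 mL total → factor 4.87/0.42 = 11.595
Step 2: 65 μL + 3300 μL = 3365 μL total → factor 3365/65 = 51.769
Step 3: 45 μL brought to 39.7 mL → factor 39700/45 = 882.22
Step 4: 1.35 mL + 15.3 mL = 16.65 mL total → factor 16.65/1.35 = 12.333
Step 5: 65 μL + 16.8 mL = 16865 μL total → factor 16865/65 = 259.46
Overall dilution factor = 11.595 × 51.769 × 882.22 × 12.333 × 259.46 = 1.6947 × 10^9
Stock = 1.48 × 10^-9 μM × 1.6947 × 10^9 = 2.51 μM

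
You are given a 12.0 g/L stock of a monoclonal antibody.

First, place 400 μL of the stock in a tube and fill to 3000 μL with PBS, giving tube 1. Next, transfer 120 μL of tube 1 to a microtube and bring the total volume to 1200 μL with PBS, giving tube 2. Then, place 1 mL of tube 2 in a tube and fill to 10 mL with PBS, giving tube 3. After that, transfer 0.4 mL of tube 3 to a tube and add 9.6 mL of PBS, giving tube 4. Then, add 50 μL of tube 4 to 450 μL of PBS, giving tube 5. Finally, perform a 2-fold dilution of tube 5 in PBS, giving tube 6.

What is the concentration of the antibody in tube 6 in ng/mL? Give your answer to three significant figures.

Step 1: 400 μL brought to 3000 μL → factor 3000/400 = 7.5
Step 2: 120 μL brought to 1200 μL → factor 1200/120 = 10
Step 3: 1 mL brought to 10 mL → factor 10/1 = 10
Step 4: 0.4 mL + 9.6 mL = 10 mL total → factor 10/0.4 = 25
Step 5: 50 μL + 450 μL = 500 μL total → factor 500/50 = 10
Step 6: 2-fold → factor 2
Overall dilution factor = 7.5 × 10 × 10 × 25 × 10 × 2 = 3.75 × 10^5
Final = 12.0 g/L / 3.75 × 10^5 = 3.200 × 10^-5 g/L = 32.0 ng/mL

32.0 ng/mL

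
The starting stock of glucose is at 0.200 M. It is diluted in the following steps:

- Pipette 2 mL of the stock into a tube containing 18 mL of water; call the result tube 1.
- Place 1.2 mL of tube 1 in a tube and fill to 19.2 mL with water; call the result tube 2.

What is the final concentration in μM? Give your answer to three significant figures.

Step 1: 2 mL + 18 mL = 20 mL total → factor 20/2 = 10
Step 2: 1.2 mL brought to 19.2 mL → factor 19.2/1.2 = 16
Overall dilution factor = 10 × 16 = 160
Final = 0.200 M / 160 = 0.001250 M = 1.25 × 10^3 μM

1.25 × 10^3 μM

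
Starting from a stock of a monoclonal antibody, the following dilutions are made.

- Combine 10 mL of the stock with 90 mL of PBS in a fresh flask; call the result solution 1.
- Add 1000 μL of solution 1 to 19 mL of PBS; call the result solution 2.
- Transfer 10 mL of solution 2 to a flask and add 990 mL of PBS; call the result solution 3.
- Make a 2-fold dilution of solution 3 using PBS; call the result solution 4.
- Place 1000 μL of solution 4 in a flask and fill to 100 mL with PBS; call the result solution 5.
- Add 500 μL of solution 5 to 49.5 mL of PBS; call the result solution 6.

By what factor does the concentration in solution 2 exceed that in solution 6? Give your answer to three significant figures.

Step 1: 10 mL + 90 mL = 100 mL total → factor 100/10 = 10
Step 2: 1000 μL + 19 mL = 20000 μL total → factor 20000/1000 = 20
Step 3: 10 mL + 990 mL = 1000 mL total → factor 1000/10 = 100
Step 4: 2-fold → factor 2
Step 5: 1000 μL brought to 100 mL → factor 1 × 10^5/1000 = 100
Step 6: 500 μL + 49.5 mL = 50000 μL total → factor 50000/500 = 100
Dilution factor to solution 2 = 200; to solution 6 = 4 × 10^8
[solution 2]/[solution 6] = (factor to solution 6)/(factor to solution 2) = 4 × 10^8/200 = 2.00 × 10^6

2.00 × 10^6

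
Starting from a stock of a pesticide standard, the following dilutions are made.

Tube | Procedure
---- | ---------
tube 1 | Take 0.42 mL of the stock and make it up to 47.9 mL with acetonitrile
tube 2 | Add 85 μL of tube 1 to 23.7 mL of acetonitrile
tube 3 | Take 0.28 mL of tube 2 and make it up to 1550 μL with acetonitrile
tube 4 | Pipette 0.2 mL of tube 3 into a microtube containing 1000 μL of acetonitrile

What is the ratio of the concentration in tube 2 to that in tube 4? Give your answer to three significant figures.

Step 1: 0.42 mL brought to 47.9 mL → factor 47.9/0.42 = 114.05
Step 2: 85 μL + 23.7 mL = 23785 μL total → factor 23785/85 = 279.82
Step 3: 0.28 mL brought to 1550 μL → factor 1.55/0.28 = 5.5357
Step 4: 0.2 mL + 1000 μL = 1.2 mL total → factor 1.2/0.2 = 6
Dilution factor to tube 2 = 31913; to tube 4 = 1.06 × 10^6
[tube 2]/[tube 4] = (factor to tube 4)/(factor to tube 2) = 1.06 × 10^6/31913 = 33.2

33.2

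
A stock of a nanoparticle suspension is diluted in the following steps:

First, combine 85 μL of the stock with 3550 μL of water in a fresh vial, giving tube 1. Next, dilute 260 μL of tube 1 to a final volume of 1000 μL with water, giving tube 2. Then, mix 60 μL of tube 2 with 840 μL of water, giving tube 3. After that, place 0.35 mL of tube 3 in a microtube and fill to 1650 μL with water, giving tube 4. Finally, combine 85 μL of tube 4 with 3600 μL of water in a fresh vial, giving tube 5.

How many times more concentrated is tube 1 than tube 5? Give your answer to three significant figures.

Step 1: 85 μL + 3550 μL = 3635 μL total → factor 3635/85 = 42.765
Step 2: 260 μL brought to 1000 μL → factor 1000/260 = 3.8462
Step 3: 60 μL + 840 μL = 900 μL total → factor 900/60 = 15
Step 4: 0.35 mL brought to 1650 μL → factor 1.65/0.35 = 4.7143
Step 5: 85 μL + 3600 μL = 3685 μL total → factor 3685/85 = 43.353
Dilution factor to tube 1 = 42.765; to tube 5 = 5.0424 × 10^5
[tube 1]/[tube 5] = (factor to tube 5)/(factor to tube 1) = 5.0424 × 10^5/42.765 = 1.18 × 10^4

1.18 × 10^4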